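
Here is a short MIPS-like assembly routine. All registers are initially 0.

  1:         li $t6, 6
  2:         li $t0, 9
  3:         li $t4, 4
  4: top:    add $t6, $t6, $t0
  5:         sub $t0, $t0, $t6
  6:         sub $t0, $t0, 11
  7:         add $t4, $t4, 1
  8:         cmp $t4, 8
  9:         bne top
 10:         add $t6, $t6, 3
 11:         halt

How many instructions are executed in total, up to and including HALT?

29

li $t6, 6 → $t6=6
li $t0, 9 → $t0=9
li $t4, 4 → $t4=4
add $t6, $t6, $t0 → $t6=6+9=15
sub $t0, $t0, $t6 → $t0=9-15=-6
sub $t0, $t0, 11 → $t0=(-6)-11=-17
add $t4, $t4, 1 → $t4=4+1=5
cmp $t4, 8  (cmp 5,8)
bne top: taken
add $t6, $t6, $t0 → $t6=15+(-17)=-2
sub $t0, $t0, $t6 → $t0=(-17)-(-2)=-15
sub $t0, $t0, 11 → $t0=(-15)-11=-26
add $t4, $t4, 1 → $t4=5+1=6
cmp $t4, 8  (cmp 6,8)
bne top: taken
add $t6, $t6, $t0 → $t6=(-2)+(-26)=-28
sub $t0, $t0, $t6 → $t0=(-26)-(-28)=2
sub $t0, $t0, 11 → $t0=2-11=-9
add $t4, $t4, 1 → $t4=6+1=7
cmp $t4, 8  (cmp 7,8)
bne top: taken
add $t6, $t6, $t0 → $t6=(-28)+(-9)=-37
sub $t0, $t0, $t6 → $t0=(-9)-(-37)=28
sub $t0, $t0, 11 → $t0=28-11=17
add $t4, $t4, 1 → $t4=7+1=8
cmp $t4, 8  (cmp 8,8)
bne top: not taken
add $t6, $t6, 3 → $t6=(-37)+3=-34
halt.
Total executed instructions: 29.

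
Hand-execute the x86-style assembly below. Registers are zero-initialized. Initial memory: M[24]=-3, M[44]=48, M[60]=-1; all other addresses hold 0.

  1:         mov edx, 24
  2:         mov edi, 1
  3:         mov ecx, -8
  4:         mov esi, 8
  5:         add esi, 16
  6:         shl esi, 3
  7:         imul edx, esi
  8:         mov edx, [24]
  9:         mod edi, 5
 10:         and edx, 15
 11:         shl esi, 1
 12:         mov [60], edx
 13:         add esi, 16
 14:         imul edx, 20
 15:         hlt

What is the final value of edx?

260

edx=24
edi=1
ecx=-8
esi=8
esi=8+16=24
esi=24<<3=192
edx=24*192=4608
edx=M[24]=-3
edi=1%5=1
edx=(-3)&15=13
esi=192<<1=384
mov [60], edx → M[60]=13
esi=384+16=400
edx=13*20=260
halt.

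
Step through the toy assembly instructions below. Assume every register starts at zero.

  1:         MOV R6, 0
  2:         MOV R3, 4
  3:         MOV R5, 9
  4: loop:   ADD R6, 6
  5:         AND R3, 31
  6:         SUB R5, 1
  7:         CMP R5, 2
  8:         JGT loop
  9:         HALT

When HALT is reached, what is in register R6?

after MOV R6, 0: R6=0
after MOV R3, 4: R3=4
after MOV R5, 9: R5=9
after ADD R6, 6: R6=0+6=6
after AND R3, 31: R3=4&31=4
after SUB R5, 1: R5=9-1=8
CMP R5, 2  (cmp 8,2)
JGT loop: taken
after ADD R6, 6: R6=6+6=12
after AND R3, 31: R3=4&31=4
after SUB R5, 1: R5=8-1=7
CMP R5, 2  (cmp 7,2)
JGT loop: taken
after ADD R6, 6: R6=12+6=18
after AND R3, 31: R3=4&31=4
after SUB R5, 1: R5=7-1=6
CMP R5, 2  (cmp 6,2)
JGT loop: taken
after ADD R6, 6: R6=18+6=24
after AND R3, 31: R3=4&31=4
after SUB R5, 1: R5=6-1=5
CMP R5, 2  (cmp 5,2)
JGT loop: taken
after ADD R6, 6: R6=24+6=30
after AND R3, 31: R3=4&31=4
after SUB R5, 1: R5=5-1=4
CMP R5, 2  (cmp 4,2)
JGT loop: taken
after ADD R6, 6: R6=30+6=36
after AND R3, 31: R3=4&31=4
after SUB R5, 1: R5=4-1=3
CMP R5, 2  (cmp 3,2)
JGT loop: taken
after ADD R6, 6: R6=36+6=42
after AND R3, 31: R3=4&31=4
after SUB R5, 1: R5=3-1=2
CMP R5, 2  (cmp 2,2)
JGT loop: not taken
halt.

42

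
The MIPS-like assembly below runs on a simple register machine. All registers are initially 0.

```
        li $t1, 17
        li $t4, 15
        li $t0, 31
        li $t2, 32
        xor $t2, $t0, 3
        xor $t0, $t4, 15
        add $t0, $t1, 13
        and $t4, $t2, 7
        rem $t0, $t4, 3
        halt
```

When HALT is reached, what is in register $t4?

4

after li $t1, 17: $t1=17
after li $t4, 15: $t4=15
after li $t0, 31: $t0=31
after li $t2, 32: $t2=32
after xor $t2, $t0, 3: $t2=31^3=28
after xor $t0, $t4, 15: $t0=15^15=0
after add $t0, $t1, 13: $t0=17+13=30
after and $t4, $t2, 7: $t4=28&7=4
after rem $t0, $t4, 3: $t0=4%3=1
halt.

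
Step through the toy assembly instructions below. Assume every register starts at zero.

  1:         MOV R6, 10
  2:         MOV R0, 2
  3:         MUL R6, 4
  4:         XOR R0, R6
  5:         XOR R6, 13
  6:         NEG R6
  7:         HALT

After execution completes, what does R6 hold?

-37

after MOV R6, 10: R6=10
after MOV R0, 2: R0=2
after MUL R6, 4: R6=10*4=40
after XOR R0, R6: R0=2^40=42
after XOR R6, 13: R6=40^13=37
after NEG R6: R6=-(37)=-37
halt.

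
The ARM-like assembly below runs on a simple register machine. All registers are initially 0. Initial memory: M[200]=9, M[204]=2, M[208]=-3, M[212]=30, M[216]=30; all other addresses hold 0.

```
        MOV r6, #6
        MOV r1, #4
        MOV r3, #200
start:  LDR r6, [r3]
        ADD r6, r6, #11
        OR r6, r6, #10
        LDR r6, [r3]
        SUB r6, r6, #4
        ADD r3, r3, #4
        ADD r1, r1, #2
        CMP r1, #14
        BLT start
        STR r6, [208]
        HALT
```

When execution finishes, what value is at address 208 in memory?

r6=6
r1=4
r3=200
r6=M[200]=9
r6=9+11=20
r6=20|10=30
r6=M[200]=9
r6=9-4=5
r3=200+4=204
r1=4+2=6
CMP r1, #14  (cmp 6,14)
BLT start: taken
r6=M[204]=2
r6=2+11=13
r6=13|10=15
r6=M[204]=2
r6=2-4=-2
r3=204+4=208
r1=6+2=8
CMP r1, #14  (cmp 8,14)
BLT start: taken
r6=M[208]=-3
r6=(-3)+11=8
r6=8|10=10
r6=M[208]=-3
r6=(-3)-4=-7
r3=208+4=212
r1=8+2=10
CMP r1, #14  (cmp 10,14)
BLT start: taken
r6=M[212]=30
r6=30+11=41
r6=41|10=43
r6=M[212]=30
r6=30-4=26
r3=212+4=216
r1=10+2=12
CMP r1, #14  (cmp 12,14)
BLT start: taken
r6=M[216]=30
r6=30+11=41
r6=41|10=43
r6=M[216]=30
r6=30-4=26
r3=216+4=220
r1=12+2=14
CMP r1, #14  (cmp 14,14)
BLT start: not taken
STR r6, [208] → M[208]=26
halt.

26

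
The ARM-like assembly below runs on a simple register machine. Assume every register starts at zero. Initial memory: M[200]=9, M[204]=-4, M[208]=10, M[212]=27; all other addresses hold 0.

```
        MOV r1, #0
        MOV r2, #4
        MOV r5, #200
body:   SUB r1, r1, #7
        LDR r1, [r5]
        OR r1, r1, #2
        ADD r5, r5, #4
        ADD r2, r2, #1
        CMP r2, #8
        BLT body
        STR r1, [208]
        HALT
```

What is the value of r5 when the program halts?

216

after MOV r1, #0: r1=0
after MOV r2, #4: r2=4
after MOV r5, #200: r5=200
after SUB r1, r1, #7: r1=0-7=-7
after LDR r1, [r5]: r1=M[200]=9
after OR r1, r1, #2: r1=9|2=11
after ADD r5, r5, #4: r5=200+4=204
after ADD r2, r2, #1: r2=4+1=5
CMP r2, #8  (cmp 5,8)
BLT body: taken
after SUB r1, r1, #7: r1=11-7=4
after LDR r1, [r5]: r1=M[204]=-4
after OR r1, r1, #2: r1=(-4)|2=-2
after ADD r5, r5, #4: r5=204+4=208
after ADD r2, r2, #1: r2=5+1=6
CMP r2, #8  (cmp 6,8)
BLT body: taken
after SUB r1, r1, #7: r1=(-2)-7=-9
after LDR r1, [r5]: r1=M[208]=10
after OR r1, r1, #2: r1=10|2=10
after ADD r5, r5, #4: r5=208+4=212
after ADD r2, r2, #1: r2=6+1=7
CMP r2, #8  (cmp 7,8)
BLT body: taken
after SUB r1, r1, #7: r1=10-7=3
after LDR r1, [r5]: r1=M[212]=27
after OR r1, r1, #2: r1=27|2=27
after ADD r5, r5, #4: r5=212+4=216
after ADD r2, r2, #1: r2=7+1=8
CMP r2, #8  (cmp 8,8)
BLT body: not taken
STR r1, [208] → M[208]=27
halt.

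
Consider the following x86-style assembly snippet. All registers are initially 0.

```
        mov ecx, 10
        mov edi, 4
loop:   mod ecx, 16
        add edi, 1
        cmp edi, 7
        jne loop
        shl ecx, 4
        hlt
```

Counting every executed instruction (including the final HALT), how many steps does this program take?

after mov ecx, 10: ecx=10
after mov edi, 4: edi=4
after mod ecx, 16: ecx=10%16=10
after add edi, 1: edi=4+1=5
cmp edi, 7  (cmp 5,7)
jne loop: taken
after mod ecx, 16: ecx=10%16=10
after add edi, 1: edi=5+1=6
cmp edi, 7  (cmp 6,7)
jne loop: taken
after mod ecx, 16: ecx=10%16=10
after add edi, 1: edi=6+1=7
cmp edi, 7  (cmp 7,7)
jne loop: not taken
after shl ecx, 4: ecx=10<<4=160
halt.
Total executed instructions: 16.

16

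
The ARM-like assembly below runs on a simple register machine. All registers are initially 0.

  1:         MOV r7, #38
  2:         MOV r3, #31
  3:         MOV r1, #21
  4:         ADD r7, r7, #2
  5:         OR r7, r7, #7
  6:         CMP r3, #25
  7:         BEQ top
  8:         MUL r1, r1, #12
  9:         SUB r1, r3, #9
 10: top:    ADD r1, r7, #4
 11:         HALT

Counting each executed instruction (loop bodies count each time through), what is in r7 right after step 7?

47

r7=38
r3=31
r1=21
r7=38+2=40
r7=40|7=47
CMP r3, #25  (cmp 31,25)
BEQ top: not taken
After step 7: r7 = 47.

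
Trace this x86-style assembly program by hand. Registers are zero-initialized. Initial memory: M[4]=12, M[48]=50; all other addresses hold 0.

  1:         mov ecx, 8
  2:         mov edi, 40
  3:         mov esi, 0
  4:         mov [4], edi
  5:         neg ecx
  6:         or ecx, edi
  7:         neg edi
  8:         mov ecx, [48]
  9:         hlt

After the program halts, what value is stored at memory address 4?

40

after mov ecx, 8: ecx=8
after mov edi, 40: edi=40
after mov esi, 0: esi=0
mov [4], edi → M[4]=40
after neg ecx: ecx=-(8)=-8
after or ecx, edi: ecx=(-8)|40=-8
after neg edi: edi=-(40)=-40
after mov ecx, [48]: ecx=M[48]=50
halt.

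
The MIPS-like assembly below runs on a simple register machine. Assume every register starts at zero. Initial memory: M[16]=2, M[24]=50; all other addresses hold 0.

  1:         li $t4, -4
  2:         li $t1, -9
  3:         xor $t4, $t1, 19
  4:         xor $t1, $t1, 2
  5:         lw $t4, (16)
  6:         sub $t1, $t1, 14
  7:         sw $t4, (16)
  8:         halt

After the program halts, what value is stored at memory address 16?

$t4=-4
$t1=-9
$t4=(-9)^19=-28
$t1=(-9)^2=-11
$t4=M[16]=2
$t1=(-11)-14=-25
sw $t4, (16) → M[16]=2
halt.

2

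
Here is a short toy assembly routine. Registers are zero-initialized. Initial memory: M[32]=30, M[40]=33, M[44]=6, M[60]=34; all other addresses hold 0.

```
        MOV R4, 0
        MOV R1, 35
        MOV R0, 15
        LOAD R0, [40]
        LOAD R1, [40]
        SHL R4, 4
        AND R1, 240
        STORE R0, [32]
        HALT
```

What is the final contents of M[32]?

33

MOV R4, 0 → R4=0
MOV R1, 35 → R1=35
MOV R0, 15 → R0=15
LOAD R0, [40] → R0=M[40]=33
LOAD R1, [40] → R1=M[40]=33
SHL R4, 4 → R4=0<<4=0
AND R1, 240 → R1=33&240=32
STORE R0, [32] → M[32]=33
halt.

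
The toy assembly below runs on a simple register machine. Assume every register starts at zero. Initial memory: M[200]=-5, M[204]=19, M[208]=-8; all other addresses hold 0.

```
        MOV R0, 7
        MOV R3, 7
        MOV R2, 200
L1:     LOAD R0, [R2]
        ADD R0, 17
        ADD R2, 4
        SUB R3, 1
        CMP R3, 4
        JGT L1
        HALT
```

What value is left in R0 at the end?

9

after MOV R0, 7: R0=7
after MOV R3, 7: R3=7
after MOV R2, 200: R2=200
after LOAD R0, [R2]: R0=M[200]=-5
after ADD R0, 17: R0=(-5)+17=12
after ADD R2, 4: R2=200+4=204
after SUB R3, 1: R3=7-1=6
CMP R3, 4  (cmp 6,4)
JGT L1: taken
after LOAD R0, [R2]: R0=M[204]=19
after ADD R0, 17: R0=19+17=36
after ADD R2, 4: R2=204+4=208
after SUB R3, 1: R3=6-1=5
CMP R3, 4  (cmp 5,4)
JGT L1: taken
after LOAD R0, [R2]: R0=M[208]=-8
after ADD R0, 17: R0=(-8)+17=9
after ADD R2, 4: R2=208+4=212
after SUB R3, 1: R3=5-1=4
CMP R3, 4  (cmp 4,4)
JGT L1: not taken
halt.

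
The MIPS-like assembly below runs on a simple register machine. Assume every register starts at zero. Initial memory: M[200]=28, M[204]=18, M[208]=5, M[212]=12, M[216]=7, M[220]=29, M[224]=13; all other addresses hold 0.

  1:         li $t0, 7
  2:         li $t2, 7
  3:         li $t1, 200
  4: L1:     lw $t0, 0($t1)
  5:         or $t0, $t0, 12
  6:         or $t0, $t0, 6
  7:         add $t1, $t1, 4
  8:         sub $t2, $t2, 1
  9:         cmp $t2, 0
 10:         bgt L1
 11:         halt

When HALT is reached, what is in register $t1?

after li $t0, 7: $t0=7
after li $t2, 7: $t2=7
after li $t1, 200: $t1=200
after lw $t0, 0($t1): $t0=M[200]=28
after or $t0, $t0, 12: $t0=28|12=28
after or $t0, $t0, 6: $t0=28|6=30
after add $t1, $t1, 4: $t1=200+4=204
after sub $t2, $t2, 1: $t2=7-1=6
cmp $t2, 0  (cmp 6,0)
bgt L1: taken
after lw $t0, 0($t1): $t0=M[204]=18
after or $t0, $t0, 12: $t0=18|12=30
after or $t0, $t0, 6: $t0=30|6=30
after add $t1, $t1, 4: $t1=204+4=208
after sub $t2, $t2, 1: $t2=6-1=5
cmp $t2, 0  (cmp 5,0)
bgt L1: taken
after lw $t0, 0($t1): $t0=M[208]=5
after or $t0, $t0, 12: $t0=5|12=13
after or $t0, $t0, 6: $t0=13|6=15
after add $t1, $t1, 4: $t1=208+4=212
after sub $t2, $t2, 1: $t2=5-1=4
cmp $t2, 0  (cmp 4,0)
bgt L1: taken
after lw $t0, 0($t1): $t0=M[212]=12
after or $t0, $t0, 12: $t0=12|12=12
after or $t0, $t0, 6: $t0=12|6=14
after add $t1, $t1, 4: $t1=212+4=216
after sub $t2, $t2, 1: $t2=4-1=3
cmp $t2, 0  (cmp 3,0)
bgt L1: taken
after lw $t0, 0($t1): $t0=M[216]=7
after or $t0, $t0, 12: $t0=7|12=15
after or $t0, $t0, 6: $t0=15|6=15
after add $t1, $t1, 4: $t1=216+4=220
after sub $t2, $t2, 1: $t2=3-1=2
cmp $t2, 0  (cmp 2,0)
bgt L1: taken
after lw $t0, 0($t1): $t0=M[220]=29
after or $t0, $t0, 12: $t0=29|12=29
after or $t0, $t0, 6: $t0=29|6=31
after add $t1, $t1, 4: $t1=220+4=224
after sub $t2, $t2, 1: $t2=2-1=1
cmp $t2, 0  (cmp 1,0)
bgt L1: taken
after lw $t0, 0($t1): $t0=M[224]=13
after or $t0, $t0, 12: $t0=13|12=13
after or $t0, $t0, 6: $t0=13|6=15
after add $t1, $t1, 4: $t1=224+4=228
after sub $t2, $t2, 1: $t2=1-1=0
cmp $t2, 0  (cmp 0,0)
bgt L1: not taken
halt.

228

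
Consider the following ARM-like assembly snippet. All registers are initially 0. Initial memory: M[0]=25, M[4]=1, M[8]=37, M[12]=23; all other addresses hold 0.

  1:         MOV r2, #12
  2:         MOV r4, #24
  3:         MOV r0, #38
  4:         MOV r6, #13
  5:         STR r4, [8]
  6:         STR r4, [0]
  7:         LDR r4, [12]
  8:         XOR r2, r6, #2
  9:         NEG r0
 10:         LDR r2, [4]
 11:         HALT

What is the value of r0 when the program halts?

MOV r2, #12 → r2=12
MOV r4, #24 → r4=24
MOV r0, #38 → r0=38
MOV r6, #13 → r6=13
STR r4, [8] → M[8]=24
STR r4, [0] → M[0]=24
LDR r4, [12] → r4=M[12]=23
XOR r2, r6, #2 → r2=13^2=15
NEG r0 → r0=-(38)=-38
LDR r2, [4] → r2=M[4]=1
halt.

-38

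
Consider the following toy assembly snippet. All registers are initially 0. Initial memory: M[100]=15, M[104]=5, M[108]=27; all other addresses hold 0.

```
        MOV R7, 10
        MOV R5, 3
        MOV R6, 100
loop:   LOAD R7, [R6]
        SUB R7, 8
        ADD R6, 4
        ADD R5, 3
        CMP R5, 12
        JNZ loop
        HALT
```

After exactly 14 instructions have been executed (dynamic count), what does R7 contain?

after MOV R7, 10: R7=10
after MOV R5, 3: R5=3
after MOV R6, 100: R6=100
after LOAD R7, [R6]: R7=M[100]=15
after SUB R7, 8: R7=15-8=7
after ADD R6, 4: R6=100+4=104
after ADD R5, 3: R5=3+3=6
CMP R5, 12  (cmp 6,12)
JNZ loop: taken
after LOAD R7, [R6]: R7=M[104]=5
after SUB R7, 8: R7=5-8=-3
after ADD R6, 4: R6=104+4=108
after ADD R5, 3: R5=6+3=9
CMP R5, 12  (cmp 9,12)
After step 14: R7 = -3.

-3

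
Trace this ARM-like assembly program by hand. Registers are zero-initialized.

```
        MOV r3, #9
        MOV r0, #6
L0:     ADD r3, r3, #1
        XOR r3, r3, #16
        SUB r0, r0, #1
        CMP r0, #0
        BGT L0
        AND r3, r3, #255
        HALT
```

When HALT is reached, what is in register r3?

MOV r3, #9 → r3=9
MOV r0, #6 → r0=6
ADD r3, r3, #1 → r3=9+1=10
XOR r3, r3, #16 → r3=10^16=26
SUB r0, r0, #1 → r0=6-1=5
CMP r0, #0  (cmp 5,0)
BGT L0: taken
ADD r3, r3, #1 → r3=26+1=27
XOR r3, r3, #16 → r3=27^16=11
SUB r0, r0, #1 → r0=5-1=4
CMP r0, #0  (cmp 4,0)
BGT L0: taken
ADD r3, r3, #1 → r3=11+1=12
XOR r3, r3, #16 → r3=12^16=28
SUB r0, r0, #1 → r0=4-1=3
CMP r0, #0  (cmp 3,0)
BGT L0: taken
ADD r3, r3, #1 → r3=28+1=29
XOR r3, r3, #16 → r3=29^16=13
SUB r0, r0, #1 → r0=3-1=2
CMP r0, #0  (cmp 2,0)
BGT L0: taken
ADD r3, r3, #1 → r3=13+1=14
XOR r3, r3, #16 → r3=14^16=30
SUB r0, r0, #1 → r0=2-1=1
CMP r0, #0  (cmp 1,0)
BGT L0: taken
ADD r3, r3, #1 → r3=30+1=31
XOR r3, r3, #16 → r3=31^16=15
SUB r0, r0, #1 → r0=1-1=0
CMP r0, #0  (cmp 0,0)
BGT L0: not taken
AND r3, r3, #255 → r3=15&255=15
halt.

15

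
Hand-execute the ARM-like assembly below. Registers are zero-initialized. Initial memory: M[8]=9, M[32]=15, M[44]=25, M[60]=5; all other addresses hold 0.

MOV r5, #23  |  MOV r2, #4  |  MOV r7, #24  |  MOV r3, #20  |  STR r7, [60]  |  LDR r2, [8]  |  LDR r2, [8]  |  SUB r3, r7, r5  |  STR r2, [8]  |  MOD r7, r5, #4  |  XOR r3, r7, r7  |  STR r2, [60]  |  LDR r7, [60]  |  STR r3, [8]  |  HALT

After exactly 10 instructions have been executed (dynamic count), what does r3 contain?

1

r5=23
r2=4
r7=24
r3=20
STR r7, [60] → M[60]=24
r2=M[8]=9
r2=M[8]=9
r3=24-23=1
STR r2, [8] → M[8]=9
r7=23%4=3
After step 10: r3 = 1.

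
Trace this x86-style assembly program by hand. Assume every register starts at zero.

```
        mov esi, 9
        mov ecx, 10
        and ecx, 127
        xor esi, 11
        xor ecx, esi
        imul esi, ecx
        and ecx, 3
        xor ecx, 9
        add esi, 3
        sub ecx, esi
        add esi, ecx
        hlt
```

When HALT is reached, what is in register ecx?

esi=9
ecx=10
ecx=10&127=10
esi=9^11=2
ecx=10^2=8
esi=2*8=16
ecx=8&3=0
ecx=0^9=9
esi=16+3=19
ecx=9-19=-10
esi=19+(-10)=9
halt.

-10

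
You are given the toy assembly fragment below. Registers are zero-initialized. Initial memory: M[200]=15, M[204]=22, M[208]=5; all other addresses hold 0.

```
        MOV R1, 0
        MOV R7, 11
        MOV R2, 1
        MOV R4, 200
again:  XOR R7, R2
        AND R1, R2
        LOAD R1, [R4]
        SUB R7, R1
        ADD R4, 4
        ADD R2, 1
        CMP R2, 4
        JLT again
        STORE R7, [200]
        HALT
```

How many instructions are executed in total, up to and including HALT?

after MOV R1, 0: R1=0
after MOV R7, 11: R7=11
after MOV R2, 1: R2=1
after MOV R4, 200: R4=200
after XOR R7, R2: R7=11^1=10
after AND R1, R2: R1=0&1=0
after LOAD R1, [R4]: R1=M[200]=15
after SUB R7, R1: R7=10-15=-5
after ADD R4, 4: R4=200+4=204
after ADD R2, 1: R2=1+1=2
CMP R2, 4  (cmp 2,4)
JLT again: taken
after XOR R7, R2: R7=(-5)^2=-7
after AND R1, R2: R1=15&2=2
after LOAD R1, [R4]: R1=M[204]=22
after SUB R7, R1: R7=(-7)-22=-29
after ADD R4, 4: R4=204+4=208
after ADD R2, 1: R2=2+1=3
CMP R2, 4  (cmp 3,4)
JLT again: taken
after XOR R7, R2: R7=(-29)^3=-32
after AND R1, R2: R1=22&3=2
after LOAD R1, [R4]: R1=M[208]=5
after SUB R7, R1: R7=(-32)-5=-37
after ADD R4, 4: R4=208+4=212
after ADD R2, 1: R2=3+1=4
CMP R2, 4  (cmp 4,4)
JLT again: not taken
STORE R7, [200] → M[200]=-37
halt.
Total executed instructions: 30.

30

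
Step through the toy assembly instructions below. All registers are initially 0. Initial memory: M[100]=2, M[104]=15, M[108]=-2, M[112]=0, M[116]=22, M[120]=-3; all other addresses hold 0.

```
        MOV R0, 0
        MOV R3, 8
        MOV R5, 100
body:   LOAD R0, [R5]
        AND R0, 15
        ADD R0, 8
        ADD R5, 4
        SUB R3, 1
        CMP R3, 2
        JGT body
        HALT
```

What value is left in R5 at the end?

MOV R0, 0 → R0=0
MOV R3, 8 → R3=8
MOV R5, 100 → R5=100
LOAD R0, [R5] → R0=M[100]=2
AND R0, 15 → R0=2&15=2
ADD R0, 8 → R0=2+8=10
ADD R5, 4 → R5=100+4=104
SUB R3, 1 → R3=8-1=7
CMP R3, 2  (cmp 7,2)
JGT body: taken
LOAD R0, [R5] → R0=M[104]=15
AND R0, 15 → R0=15&15=15
ADD R0, 8 → R0=15+8=23
ADD R5, 4 → R5=104+4=108
SUB R3, 1 → R3=7-1=6
CMP R3, 2  (cmp 6,2)
JGT body: taken
LOAD R0, [R5] → R0=M[108]=-2
AND R0, 15 → R0=(-2)&15=14
ADD R0, 8 → R0=14+8=22
ADD R5, 4 → R5=108+4=112
SUB R3, 1 → R3=6-1=5
CMP R3, 2  (cmp 5,2)
JGT body: taken
LOAD R0, [R5] → R0=M[112]=0
AND R0, 15 → R0=0&15=0
ADD R0, 8 → R0=0+8=8
ADD R5, 4 → R5=112+4=116
SUB R3, 1 → R3=5-1=4
CMP R3, 2  (cmp 4,2)
JGT body: taken
LOAD R0, [R5] → R0=M[116]=22
AND R0, 15 → R0=22&15=6
ADD R0, 8 → R0=6+8=14
ADD R5, 4 → R5=116+4=120
SUB R3, 1 → R3=4-1=3
CMP R3, 2  (cmp 3,2)
JGT body: taken
LOAD R0, [R5] → R0=M[120]=-3
AND R0, 15 → R0=(-3)&15=13
ADD R0, 8 → R0=13+8=21
ADD R5, 4 → R5=120+4=124
SUB R3, 1 → R3=3-1=2
CMP R3, 2  (cmp 2,2)
JGT body: not taken
halt.

124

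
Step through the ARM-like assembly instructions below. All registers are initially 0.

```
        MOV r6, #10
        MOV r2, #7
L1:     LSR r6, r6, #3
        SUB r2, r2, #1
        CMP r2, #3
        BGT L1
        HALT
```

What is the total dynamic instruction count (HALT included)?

19

after MOV r6, #10: r6=10
after MOV r2, #7: r2=7
after LSR r6, r6, #3: r6=10>>3=1
after SUB r2, r2, #1: r2=7-1=6
CMP r2, #3  (cmp 6,3)
BGT L1: taken
after LSR r6, r6, #3: r6=1>>3=0
after SUB r2, r2, #1: r2=6-1=5
CMP r2, #3  (cmp 5,3)
BGT L1: taken
after LSR r6, r6, #3: r6=0>>3=0
after SUB r2, r2, #1: r2=5-1=4
CMP r2, #3  (cmp 4,3)
BGT L1: taken
after LSR r6, r6, #3: r6=0>>3=0
after SUB r2, r2, #1: r2=4-1=3
CMP r2, #3  (cmp 3,3)
BGT L1: not taken
halt.
Total executed instructions: 19.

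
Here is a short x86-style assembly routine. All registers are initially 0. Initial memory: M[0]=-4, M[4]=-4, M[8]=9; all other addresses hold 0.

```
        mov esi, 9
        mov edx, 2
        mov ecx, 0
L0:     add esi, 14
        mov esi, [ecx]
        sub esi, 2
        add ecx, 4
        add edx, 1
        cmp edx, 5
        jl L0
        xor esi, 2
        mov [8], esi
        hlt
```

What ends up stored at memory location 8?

esi=9
edx=2
ecx=0
esi=9+14=23
esi=M[0]=-4
esi=(-4)-2=-6
ecx=0+4=4
edx=2+1=3
cmp edx, 5  (cmp 3,5)
jl L0: taken
esi=(-6)+14=8
esi=M[4]=-4
esi=(-4)-2=-6
ecx=4+4=8
edx=3+1=4
cmp edx, 5  (cmp 4,5)
jl L0: taken
esi=(-6)+14=8
esi=M[8]=9
esi=9-2=7
ecx=8+4=12
edx=4+1=5
cmp edx, 5  (cmp 5,5)
jl L0: not taken
esi=7^2=5
mov [8], esi → M[8]=5
halt.

5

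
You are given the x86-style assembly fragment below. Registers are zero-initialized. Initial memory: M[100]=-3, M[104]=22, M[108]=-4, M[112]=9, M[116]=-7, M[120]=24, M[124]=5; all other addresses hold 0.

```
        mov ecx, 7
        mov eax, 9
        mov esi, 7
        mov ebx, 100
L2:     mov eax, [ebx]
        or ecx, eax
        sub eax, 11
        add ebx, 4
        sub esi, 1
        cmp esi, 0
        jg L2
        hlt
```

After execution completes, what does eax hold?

-6

mov ecx, 7 → ecx=7
mov eax, 9 → eax=9
mov esi, 7 → esi=7
mov ebx, 100 → ebx=100
mov eax, [ebx] → eax=M[100]=-3
or ecx, eax → ecx=7|(-3)=-1
sub eax, 11 → eax=(-3)-11=-14
add ebx, 4 → ebx=100+4=104
sub esi, 1 → esi=7-1=6
cmp esi, 0  (cmp 6,0)
jg L2: taken
mov eax, [ebx] → eax=M[104]=22
or ecx, eax → ecx=(-1)|22=-1
sub eax, 11 → eax=22-11=11
add ebx, 4 → ebx=104+4=108
sub esi, 1 → esi=6-1=5
cmp esi, 0  (cmp 5,0)
jg L2: taken
mov eax, [ebx] → eax=M[108]=-4
or ecx, eax → ecx=(-1)|(-4)=-1
sub eax, 11 → eax=(-4)-11=-15
add ebx, 4 → ebx=108+4=112
sub esi, 1 → esi=5-1=4
cmp esi, 0  (cmp 4,0)
jg L2: taken
mov eax, [ebx] → eax=M[112]=9
or ecx, eax → ecx=(-1)|9=-1
sub eax, 11 → eax=9-11=-2
add ebx, 4 → ebx=112+4=116
sub esi, 1 → esi=4-1=3
cmp esi, 0  (cmp 3,0)
jg L2: taken
mov eax, [ebx] → eax=M[116]=-7
or ecx, eax → ecx=(-1)|(-7)=-1
sub eax, 11 → eax=(-7)-11=-18
add ebx, 4 → ebx=116+4=120
sub esi, 1 → esi=3-1=2
cmp esi, 0  (cmp 2,0)
jg L2: taken
mov eax, [ebx] → eax=M[120]=24
or ecx, eax → ecx=(-1)|24=-1
sub eax, 11 → eax=24-11=13
add ebx, 4 → ebx=120+4=124
sub esi, 1 → esi=2-1=1
cmp esi, 0  (cmp 1,0)
jg L2: taken
mov eax, [ebx] → eax=M[124]=5
or ecx, eax → ecx=(-1)|5=-1
sub eax, 11 → eax=5-11=-6
add ebx, 4 → ebx=124+4=128
sub esi, 1 → esi=1-1=0
cmp esi, 0  (cmp 0,0)
jg L2: not taken
halt.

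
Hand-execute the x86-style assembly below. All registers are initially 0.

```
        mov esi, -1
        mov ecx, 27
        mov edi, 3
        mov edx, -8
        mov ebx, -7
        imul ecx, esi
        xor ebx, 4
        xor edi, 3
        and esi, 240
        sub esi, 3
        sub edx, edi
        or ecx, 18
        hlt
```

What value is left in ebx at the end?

esi=-1
ecx=27
edi=3
edx=-8
ebx=-7
ecx=27*(-1)=-27
ebx=(-7)^4=-3
edi=3^3=0
esi=(-1)&240=240
esi=240-3=237
edx=(-8)-0=-8
ecx=(-27)|18=-9
halt.

-3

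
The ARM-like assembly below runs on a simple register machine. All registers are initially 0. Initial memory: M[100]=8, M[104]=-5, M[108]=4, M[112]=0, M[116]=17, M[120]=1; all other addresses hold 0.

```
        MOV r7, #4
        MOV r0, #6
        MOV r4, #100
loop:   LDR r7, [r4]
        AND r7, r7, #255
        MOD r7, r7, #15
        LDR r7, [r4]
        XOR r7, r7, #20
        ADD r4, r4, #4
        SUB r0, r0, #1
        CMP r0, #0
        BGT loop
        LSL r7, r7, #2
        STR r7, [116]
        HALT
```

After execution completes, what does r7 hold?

r7=4
r0=6
r4=100
r7=M[100]=8
r7=8&255=8
r7=8%15=8
r7=M[100]=8
r7=8^20=28
r4=100+4=104
r0=6-1=5
CMP r0, #0  (cmp 5,0)
BGT loop: taken
r7=M[104]=-5
r7=(-5)&255=251
r7=251%15=11
r7=M[104]=-5
r7=(-5)^20=-17
r4=104+4=108
r0=5-1=4
CMP r0, #0  (cmp 4,0)
BGT loop: taken
r7=M[108]=4
r7=4&255=4
r7=4%15=4
r7=M[108]=4
r7=4^20=16
r4=108+4=112
r0=4-1=3
CMP r0, #0  (cmp 3,0)
BGT loop: taken
r7=M[112]=0
r7=0&255=0
r7=0%15=0
r7=M[112]=0
r7=0^20=20
r4=112+4=116
r0=3-1=2
CMP r0, #0  (cmp 2,0)
BGT loop: taken
r7=M[116]=17
r7=17&255=17
r7=17%15=2
r7=M[116]=17
r7=17^20=5
r4=116+4=120
r0=2-1=1
CMP r0, #0  (cmp 1,0)
BGT loop: taken
r7=M[120]=1
r7=1&255=1
r7=1%15=1
r7=M[120]=1
r7=1^20=21
r4=120+4=124
r0=1-1=0
CMP r0, #0  (cmp 0,0)
BGT loop: not taken
r7=21<<2=84
STR r7, [116] → M[116]=84
halt.

84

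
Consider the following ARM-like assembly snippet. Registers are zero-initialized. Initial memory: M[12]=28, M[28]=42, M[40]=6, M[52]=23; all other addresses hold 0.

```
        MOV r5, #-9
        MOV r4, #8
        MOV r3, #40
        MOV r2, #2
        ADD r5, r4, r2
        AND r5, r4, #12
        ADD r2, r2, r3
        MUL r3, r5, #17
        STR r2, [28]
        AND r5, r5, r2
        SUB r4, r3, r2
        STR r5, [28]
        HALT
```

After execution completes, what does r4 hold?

after MOV r5, #-9: r5=-9
after MOV r4, #8: r4=8
after MOV r3, #40: r3=40
after MOV r2, #2: r2=2
after ADD r5, r4, r2: r5=8+2=10
after AND r5, r4, #12: r5=8&12=8
after ADD r2, r2, r3: r2=2+40=42
after MUL r3, r5, #17: r3=8*17=136
STR r2, [28] → M[28]=42
after AND r5, r5, r2: r5=8&42=8
after SUB r4, r3, r2: r4=136-42=94
STR r5, [28] → M[28]=8
halt.

94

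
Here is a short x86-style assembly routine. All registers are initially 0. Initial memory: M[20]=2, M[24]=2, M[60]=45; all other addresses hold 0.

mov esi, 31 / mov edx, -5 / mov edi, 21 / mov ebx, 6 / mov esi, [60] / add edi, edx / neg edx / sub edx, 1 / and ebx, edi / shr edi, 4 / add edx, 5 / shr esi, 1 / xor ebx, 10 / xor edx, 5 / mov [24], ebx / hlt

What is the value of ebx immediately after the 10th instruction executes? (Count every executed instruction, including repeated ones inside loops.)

0

after mov esi, 31: esi=31
after mov edx, -5: edx=-5
after mov edi, 21: edi=21
after mov ebx, 6: ebx=6
after mov esi, [60]: esi=M[60]=45
after add edi, edx: edi=21+(-5)=16
after neg edx: edx=-(-5)=5
after sub edx, 1: edx=5-1=4
after and ebx, edi: ebx=6&16=0
after shr edi, 4: edi=16>>4=1
After step 10: ebx = 0.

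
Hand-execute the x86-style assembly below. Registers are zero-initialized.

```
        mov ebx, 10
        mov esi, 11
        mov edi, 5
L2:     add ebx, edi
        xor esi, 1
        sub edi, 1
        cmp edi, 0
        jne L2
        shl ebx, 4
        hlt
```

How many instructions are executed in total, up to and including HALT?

mov ebx, 10 → ebx=10
mov esi, 11 → esi=11
mov edi, 5 → edi=5
add ebx, edi → ebx=10+5=15
xor esi, 1 → esi=11^1=10
sub edi, 1 → edi=5-1=4
cmp edi, 0  (cmp 4,0)
jne L2: taken
add ebx, edi → ebx=15+4=19
xor esi, 1 → esi=10^1=11
sub edi, 1 → edi=4-1=3
cmp edi, 0  (cmp 3,0)
jne L2: taken
add ebx, edi → ebx=19+3=22
xor esi, 1 → esi=11^1=10
sub edi, 1 → edi=3-1=2
cmp edi, 0  (cmp 2,0)
jne L2: taken
add ebx, edi → ebx=22+2=24
xor esi, 1 → esi=10^1=11
sub edi, 1 → edi=2-1=1
cmp edi, 0  (cmp 1,0)
jne L2: taken
add ebx, edi → ebx=24+1=25
xor esi, 1 → esi=11^1=10
sub edi, 1 → edi=1-1=0
cmp edi, 0  (cmp 0,0)
jne L2: not taken
shl ebx, 4 → ebx=25<<4=400
halt.
Total executed instructions: 30.

30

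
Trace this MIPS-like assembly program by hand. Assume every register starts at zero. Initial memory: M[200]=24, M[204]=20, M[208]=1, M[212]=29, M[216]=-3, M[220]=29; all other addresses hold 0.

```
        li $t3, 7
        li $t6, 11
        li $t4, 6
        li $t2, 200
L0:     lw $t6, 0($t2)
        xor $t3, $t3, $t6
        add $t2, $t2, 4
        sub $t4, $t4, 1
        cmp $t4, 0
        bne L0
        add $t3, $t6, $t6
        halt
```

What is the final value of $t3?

58

after li $t3, 7: $t3=7
after li $t6, 11: $t6=11
after li $t4, 6: $t4=6
after li $t2, 200: $t2=200
after lw $t6, 0($t2): $t6=M[200]=24
after xor $t3, $t3, $t6: $t3=7^24=31
after add $t2, $t2, 4: $t2=200+4=204
after sub $t4, $t4, 1: $t4=6-1=5
cmp $t4, 0  (cmp 5,0)
bne L0: taken
after lw $t6, 0($t2): $t6=M[204]=20
after xor $t3, $t3, $t6: $t3=31^20=11
after add $t2, $t2, 4: $t2=204+4=208
after sub $t4, $t4, 1: $t4=5-1=4
cmp $t4, 0  (cmp 4,0)
bne L0: taken
after lw $t6, 0($t2): $t6=M[208]=1
after xor $t3, $t3, $t6: $t3=11^1=10
after add $t2, $t2, 4: $t2=208+4=212
after sub $t4, $t4, 1: $t4=4-1=3
cmp $t4, 0  (cmp 3,0)
bne L0: taken
after lw $t6, 0($t2): $t6=M[212]=29
after xor $t3, $t3, $t6: $t3=10^29=23
after add $t2, $t2, 4: $t2=212+4=216
after sub $t4, $t4, 1: $t4=3-1=2
cmp $t4, 0  (cmp 2,0)
bne L0: taken
after lw $t6, 0($t2): $t6=M[216]=-3
after xor $t3, $t3, $t6: $t3=23^(-3)=-22
after add $t2, $t2, 4: $t2=216+4=220
after sub $t4, $t4, 1: $t4=2-1=1
cmp $t4, 0  (cmp 1,0)
bne L0: taken
after lw $t6, 0($t2): $t6=M[220]=29
after xor $t3, $t3, $t6: $t3=(-22)^29=-9
after add $t2, $t2, 4: $t2=220+4=224
after sub $t4, $t4, 1: $t4=1-1=0
cmp $t4, 0  (cmp 0,0)
bne L0: not taken
after add $t3, $t6, $t6: $t3=29+29=58
halt.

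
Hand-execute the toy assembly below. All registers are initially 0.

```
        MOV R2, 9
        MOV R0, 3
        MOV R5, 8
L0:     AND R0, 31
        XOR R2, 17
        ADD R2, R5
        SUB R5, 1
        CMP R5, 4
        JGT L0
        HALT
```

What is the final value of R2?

67

MOV R2, 9 → R2=9
MOV R0, 3 → R0=3
MOV R5, 8 → R5=8
AND R0, 31 → R0=3&31=3
XOR R2, 17 → R2=9^17=24
ADD R2, R5 → R2=24+8=32
SUB R5, 1 → R5=8-1=7
CMP R5, 4  (cmp 7,4)
JGT L0: taken
AND R0, 31 → R0=3&31=3
XOR R2, 17 → R2=32^17=49
ADD R2, R5 → R2=49+7=56
SUB R5, 1 → R5=7-1=6
CMP R5, 4  (cmp 6,4)
JGT L0: taken
AND R0, 31 → R0=3&31=3
XOR R2, 17 → R2=56^17=41
ADD R2, R5 → R2=41+6=47
SUB R5, 1 → R5=6-1=5
CMP R5, 4  (cmp 5,4)
JGT L0: taken
AND R0, 31 → R0=3&31=3
XOR R2, 17 → R2=47^17=62
ADD R2, R5 → R2=62+5=67
SUB R5, 1 → R5=5-1=4
CMP R5, 4  (cmp 4,4)
JGT L0: not taken
halt.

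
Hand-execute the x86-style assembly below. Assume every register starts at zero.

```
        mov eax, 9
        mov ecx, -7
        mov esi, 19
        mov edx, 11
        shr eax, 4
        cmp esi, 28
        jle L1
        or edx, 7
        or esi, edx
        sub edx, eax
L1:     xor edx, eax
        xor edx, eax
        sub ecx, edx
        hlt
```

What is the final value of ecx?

-18

mov eax, 9 → eax=9
mov ecx, -7 → ecx=-7
mov esi, 19 → esi=19
mov edx, 11 → edx=11
shr eax, 4 → eax=9>>4=0
cmp esi, 28  (cmp 19,28)
jle L1: taken
xor edx, eax → edx=11^0=11
xor edx, eax → edx=11^0=11
sub ecx, edx → ecx=(-7)-11=-18
halt.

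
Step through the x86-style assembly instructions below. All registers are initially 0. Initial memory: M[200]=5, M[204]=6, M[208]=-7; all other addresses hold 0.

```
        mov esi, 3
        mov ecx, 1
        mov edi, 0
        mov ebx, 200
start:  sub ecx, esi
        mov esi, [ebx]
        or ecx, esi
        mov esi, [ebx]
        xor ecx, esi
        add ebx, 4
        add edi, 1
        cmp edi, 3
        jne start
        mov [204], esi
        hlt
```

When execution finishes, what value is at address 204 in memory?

-7

mov esi, 3 → esi=3
mov ecx, 1 → ecx=1
mov edi, 0 → edi=0
mov ebx, 200 → ebx=200
sub ecx, esi → ecx=1-3=-2
mov esi, [ebx] → esi=M[200]=5
or ecx, esi → ecx=(-2)|5=-1
mov esi, [ebx] → esi=M[200]=5
xor ecx, esi → ecx=(-1)^5=-6
add ebx, 4 → ebx=200+4=204
add edi, 1 → edi=0+1=1
cmp edi, 3  (cmp 1,3)
jne start: taken
sub ecx, esi → ecx=(-6)-5=-11
mov esi, [ebx] → esi=M[204]=6
or ecx, esi → ecx=(-11)|6=-9
mov esi, [ebx] → esi=M[204]=6
xor ecx, esi → ecx=(-9)^6=-15
add ebx, 4 → ebx=204+4=208
add edi, 1 → edi=1+1=2
cmp edi, 3  (cmp 2,3)
jne start: taken
sub ecx, esi → ecx=(-15)-6=-21
mov esi, [ebx] → esi=M[208]=-7
or ecx, esi → ecx=(-21)|(-7)=-5
mov esi, [ebx] → esi=M[208]=-7
xor ecx, esi → ecx=(-5)^(-7)=2
add ebx, 4 → ebx=208+4=212
add edi, 1 → edi=2+1=3
cmp edi, 3  (cmp 3,3)
jne start: not taken
mov [204], esi → M[204]=-7
halt.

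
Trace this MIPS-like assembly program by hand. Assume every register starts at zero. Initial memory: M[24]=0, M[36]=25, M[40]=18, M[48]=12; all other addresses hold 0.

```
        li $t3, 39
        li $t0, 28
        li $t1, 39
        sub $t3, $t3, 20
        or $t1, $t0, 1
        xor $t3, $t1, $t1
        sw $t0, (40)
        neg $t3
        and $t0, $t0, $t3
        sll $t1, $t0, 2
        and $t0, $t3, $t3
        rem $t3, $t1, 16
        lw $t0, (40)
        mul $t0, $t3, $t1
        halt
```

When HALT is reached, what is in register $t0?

after li $t3, 39: $t3=39
after li $t0, 28: $t0=28
after li $t1, 39: $t1=39
after sub $t3, $t3, 20: $t3=39-20=19
after or $t1, $t0, 1: $t1=28|1=29
after xor $t3, $t1, $t1: $t3=29^29=0
sw $t0, (40) → M[40]=28
after neg $t3: $t3=-(0)=0
after and $t0, $t0, $t3: $t0=28&0=0
after sll $t1, $t0, 2: $t1=0<<2=0
after and $t0, $t3, $t3: $t0=0&0=0
after rem $t3, $t1, 16: $t3=0%16=0
after lw $t0, (40): $t0=M[40]=28
after mul $t0, $t3, $t1: $t0=0*0=0
halt.

0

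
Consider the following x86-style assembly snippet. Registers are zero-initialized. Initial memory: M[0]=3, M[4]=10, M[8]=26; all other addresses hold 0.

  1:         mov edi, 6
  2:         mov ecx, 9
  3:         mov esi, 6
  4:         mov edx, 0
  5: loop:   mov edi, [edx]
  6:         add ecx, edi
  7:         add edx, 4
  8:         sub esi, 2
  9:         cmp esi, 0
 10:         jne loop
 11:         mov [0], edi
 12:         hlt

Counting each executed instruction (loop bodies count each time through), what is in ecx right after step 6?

after mov edi, 6: edi=6
after mov ecx, 9: ecx=9
after mov esi, 6: esi=6
after mov edx, 0: edx=0
after mov edi, [edx]: edi=M[0]=3
after add ecx, edi: ecx=9+3=12
After step 6: ecx = 12.

12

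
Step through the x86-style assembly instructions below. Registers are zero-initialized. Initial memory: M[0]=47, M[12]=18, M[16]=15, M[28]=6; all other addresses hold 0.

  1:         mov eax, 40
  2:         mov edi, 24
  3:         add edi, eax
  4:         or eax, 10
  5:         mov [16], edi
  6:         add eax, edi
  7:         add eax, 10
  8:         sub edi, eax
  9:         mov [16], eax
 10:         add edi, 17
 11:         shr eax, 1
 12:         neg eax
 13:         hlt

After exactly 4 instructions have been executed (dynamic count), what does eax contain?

42

eax=40
edi=24
edi=24+40=64
eax=40|10=42
After step 4: eax = 42.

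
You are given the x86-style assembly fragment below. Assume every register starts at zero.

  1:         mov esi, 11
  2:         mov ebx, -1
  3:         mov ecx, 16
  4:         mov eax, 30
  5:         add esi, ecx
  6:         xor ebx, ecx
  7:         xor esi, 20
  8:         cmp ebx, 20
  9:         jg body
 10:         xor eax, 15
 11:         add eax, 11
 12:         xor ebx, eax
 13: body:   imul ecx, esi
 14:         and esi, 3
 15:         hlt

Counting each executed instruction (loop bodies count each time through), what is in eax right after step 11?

28

after mov esi, 11: esi=11
after mov ebx, -1: ebx=-1
after mov ecx, 16: ecx=16
after mov eax, 30: eax=30
after add esi, ecx: esi=11+16=27
after xor ebx, ecx: ebx=(-1)^16=-17
after xor esi, 20: esi=27^20=15
cmp ebx, 20  (cmp -17,20)
jg body: not taken
after xor eax, 15: eax=30^15=17
after add eax, 11: eax=17+11=28
After step 11: eax = 28.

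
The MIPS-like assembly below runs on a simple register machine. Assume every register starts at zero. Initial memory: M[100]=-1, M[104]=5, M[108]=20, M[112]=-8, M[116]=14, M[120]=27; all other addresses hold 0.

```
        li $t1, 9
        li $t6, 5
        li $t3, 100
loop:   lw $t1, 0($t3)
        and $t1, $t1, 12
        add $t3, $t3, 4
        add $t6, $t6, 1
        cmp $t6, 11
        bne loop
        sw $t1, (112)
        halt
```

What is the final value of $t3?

124

after li $t1, 9: $t1=9
after li $t6, 5: $t6=5
after li $t3, 100: $t3=100
after lw $t1, 0($t3): $t1=M[100]=-1
after and $t1, $t1, 12: $t1=(-1)&12=12
after add $t3, $t3, 4: $t3=100+4=104
after add $t6, $t6, 1: $t6=5+1=6
cmp $t6, 11  (cmp 6,11)
bne loop: taken
after lw $t1, 0($t3): $t1=M[104]=5
after and $t1, $t1, 12: $t1=5&12=4
after add $t3, $t3, 4: $t3=104+4=108
after add $t6, $t6, 1: $t6=6+1=7
cmp $t6, 11  (cmp 7,11)
bne loop: taken
after lw $t1, 0($t3): $t1=M[108]=20
after and $t1, $t1, 12: $t1=20&12=4
after add $t3, $t3, 4: $t3=108+4=112
after add $t6, $t6, 1: $t6=7+1=8
cmp $t6, 11  (cmp 8,11)
bne loop: taken
after lw $t1, 0($t3): $t1=M[112]=-8
after and $t1, $t1, 12: $t1=(-8)&12=8
after add $t3, $t3, 4: $t3=112+4=116
after add $t6, $t6, 1: $t6=8+1=9
cmp $t6, 11  (cmp 9,11)
bne loop: taken
after lw $t1, 0($t3): $t1=M[116]=14
after and $t1, $t1, 12: $t1=14&12=12
after add $t3, $t3, 4: $t3=116+4=120
after add $t6, $t6, 1: $t6=9+1=10
cmp $t6, 11  (cmp 10,11)
bne loop: taken
after lw $t1, 0($t3): $t1=M[120]=27
after and $t1, $t1, 12: $t1=27&12=8
after add $t3, $t3, 4: $t3=120+4=124
after add $t6, $t6, 1: $t6=10+1=11
cmp $t6, 11  (cmp 11,11)
bne loop: not taken
sw $t1, (112) → M[112]=8
halt.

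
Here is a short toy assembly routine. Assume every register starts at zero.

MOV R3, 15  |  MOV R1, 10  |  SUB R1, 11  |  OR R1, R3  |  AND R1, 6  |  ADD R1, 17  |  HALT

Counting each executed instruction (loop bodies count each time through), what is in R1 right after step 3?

-1

R3=15
R1=10
R1=10-11=-1
After step 3: R1 = -1.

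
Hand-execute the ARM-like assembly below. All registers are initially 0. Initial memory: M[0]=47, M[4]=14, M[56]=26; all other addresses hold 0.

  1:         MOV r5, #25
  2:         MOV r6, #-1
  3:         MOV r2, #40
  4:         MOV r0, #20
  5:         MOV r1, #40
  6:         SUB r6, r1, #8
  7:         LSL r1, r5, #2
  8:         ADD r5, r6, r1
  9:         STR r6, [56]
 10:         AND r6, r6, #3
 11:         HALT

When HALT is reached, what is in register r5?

r5=25
r6=-1
r2=40
r0=20
r1=40
r6=40-8=32
r1=25<<2=100
r5=32+100=132
STR r6, [56] → M[56]=32
r6=32&3=0
halt.

132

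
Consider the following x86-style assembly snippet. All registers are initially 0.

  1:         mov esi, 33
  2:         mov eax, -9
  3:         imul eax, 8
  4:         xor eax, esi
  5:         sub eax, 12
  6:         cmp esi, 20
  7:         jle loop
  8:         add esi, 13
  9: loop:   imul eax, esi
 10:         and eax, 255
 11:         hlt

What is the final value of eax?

after mov esi, 33: esi=33
after mov eax, -9: eax=-9
after imul eax, 8: eax=(-9)*8=-72
after xor eax, esi: eax=(-72)^33=-103
after sub eax, 12: eax=(-103)-12=-115
cmp esi, 20  (cmp 33,20)
jle loop: not taken
after add esi, 13: esi=33+13=46
after imul eax, esi: eax=(-115)*46=-5290
after and eax, 255: eax=(-5290)&255=86
halt.

86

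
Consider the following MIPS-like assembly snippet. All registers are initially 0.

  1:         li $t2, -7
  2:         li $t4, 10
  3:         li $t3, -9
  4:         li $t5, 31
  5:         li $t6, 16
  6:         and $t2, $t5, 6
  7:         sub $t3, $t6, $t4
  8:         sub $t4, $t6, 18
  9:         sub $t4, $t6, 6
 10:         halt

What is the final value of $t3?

6

after li $t2, -7: $t2=-7
after li $t4, 10: $t4=10
after li $t3, -9: $t3=-9
after li $t5, 31: $t5=31
after li $t6, 16: $t6=16
after and $t2, $t5, 6: $t2=31&6=6
after sub $t3, $t6, $t4: $t3=16-10=6
after sub $t4, $t6, 18: $t4=16-18=-2
after sub $t4, $t6, 6: $t4=16-6=10
halt.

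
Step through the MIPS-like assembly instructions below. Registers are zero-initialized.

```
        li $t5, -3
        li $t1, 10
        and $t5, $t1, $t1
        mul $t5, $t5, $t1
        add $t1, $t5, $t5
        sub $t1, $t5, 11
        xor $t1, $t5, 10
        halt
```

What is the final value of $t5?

100

li $t5, -3 → $t5=-3
li $t1, 10 → $t1=10
and $t5, $t1, $t1 → $t5=10&10=10
mul $t5, $t5, $t1 → $t5=10*10=100
add $t1, $t5, $t5 → $t1=100+100=200
sub $t1, $t5, 11 → $t1=100-11=89
xor $t1, $t5, 10 → $t1=100^10=110
halt.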